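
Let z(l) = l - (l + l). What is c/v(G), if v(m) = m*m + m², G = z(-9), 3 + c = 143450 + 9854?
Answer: 153301/162 ≈ 946.30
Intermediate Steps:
z(l) = -l (z(l) = l - 2*l = -l)
c = 153301 (c = -3 + (143450 + 9854) = -3 + 153304 = 153301)
G = 9 (G = -1*(-9) = 9)
v(m) = 2*m² (v(m) = m² + m² = 2*m²)
c/v(G) = 153301/((2*9²)) = 153301/((2*81)) = 153301/162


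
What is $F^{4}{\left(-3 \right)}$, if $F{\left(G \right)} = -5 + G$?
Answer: $4096$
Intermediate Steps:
$F^{4}{\left(-3 \right)} = \left(-5 - 3\right)^{4} = \left(-8\right)^{4} = 4096$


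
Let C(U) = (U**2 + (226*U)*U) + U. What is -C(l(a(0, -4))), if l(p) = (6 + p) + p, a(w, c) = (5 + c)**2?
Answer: -14536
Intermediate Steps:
l(p) = 6 + 2*p
C(U) = U + 227*U**2 (C(U) = (U**2 + 226*U**2) + U = 227*U**2 + U = U + 227*U**2)
-C(l(a(0, -4))) = -(6 + 2*(5 - 4)**2)*(1 + 227*(6 + 2*(5 - 4)**2)) = -(6 + 2*1**2)*(1 + 227*(6 + 2*1**2)) = -(6 + 2*1)*(1 + 227*(6 + 2*1)) = -(6 + 2)*(1 + 227*(6 + 2)) = -8*(1 + 227*8) = -8*(1 + 1816) = -8*1817 = -1*14536 = -14536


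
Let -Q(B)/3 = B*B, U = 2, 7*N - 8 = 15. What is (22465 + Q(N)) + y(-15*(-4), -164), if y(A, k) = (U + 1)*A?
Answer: 1108018/49 ≈ 22613.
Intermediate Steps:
N = 23/7 (N = 8/7 + (1/7)*15 = 8/7 + 15/7 = 23/7 ≈ 3.2857)
Q(B) = -3*B**2 (Q(B) = -3*B*B = -3*B**2)
y(A, k) = 3*A (y(A, k) = (2 + 1)*A = 3*A)
(22465 + Q(N)) + y(-15*(-4), -164) = (22465 - 3*(23/7)**2) + 3*(-15*(-4)) = (22465 - 3*529/49) + 3*60 = (22465 - 1587/49) + 180 = 1099198/49 + 180 = 1108018/49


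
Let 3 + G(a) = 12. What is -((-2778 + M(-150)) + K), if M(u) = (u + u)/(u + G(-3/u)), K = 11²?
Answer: 124779/47 ≈ 2654.9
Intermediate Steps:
K = 121
G(a) = 9 (G(a) = -3 + 12 = 9)
M(u) = 2*u/(9 + u) (M(u) = (u + u)/(u + 9) = (2*u)/(9 + u) = 2*u/(9 + u))
-((-2778 + M(-150)) + K) = -((-2778 + 2*(-150)/(9 - 150)) + 121) = -((-2778 + 2*(-150)/(-141)) + 121) = -((-2778 + 2*(-150)*(-1/141)) + 121) = -((-2778 + 100/47) + 121) = -(-130466/47 + 121) = -1*(-124779/47) = 124779/47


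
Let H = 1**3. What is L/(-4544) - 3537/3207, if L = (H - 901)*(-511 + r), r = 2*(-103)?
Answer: -173795769/1214384 ≈ -143.11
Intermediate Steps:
r = -206
H = 1
L = 645300 (L = (1 - 901)*(-511 - 206) = -900*(-717) = 645300)
L/(-4544) - 3537/3207 = 645300/(-4544) - 3537/3207 = 645300*(-1/4544) - 3537*1/3207 = -161325/1136 - 1179/1069 = -173795769/1214384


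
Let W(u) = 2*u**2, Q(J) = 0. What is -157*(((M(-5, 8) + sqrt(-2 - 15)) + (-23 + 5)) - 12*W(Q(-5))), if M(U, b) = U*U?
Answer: -1099 - 157*I*sqrt(17) ≈ -1099.0 - 647.33*I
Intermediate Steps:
M(U, b) = U**2
-157*(((M(-5, 8) + sqrt(-2 - 15)) + (-23 + 5)) - 12*W(Q(-5))) = -157*((((-5)**2 + sqrt(-2 - 15)) + (-23 + 5)) - 24*0**2) = -157*(((25 + sqrt(-17)) - 18) - 24*0) = -157*(((25 + I*sqrt(17)) - 18) - 12*0) = -157*((7 + I*sqrt(17)) + 0) = -157*(7 + I*sqrt(17)) = -1099 - 157*I*sqrt(17)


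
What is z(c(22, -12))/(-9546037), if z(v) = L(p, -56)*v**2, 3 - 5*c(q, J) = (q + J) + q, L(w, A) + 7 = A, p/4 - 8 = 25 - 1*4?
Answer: 52983/238650925 ≈ 0.00022201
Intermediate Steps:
p = 116 (p = 32 + 4*(25 - 1*4) = 32 + 4*(25 - 4) = 32 + 4*21 = 32 + 84 = 116)
L(w, A) = -7 + A
c(q, J) = 3/5 - 2*q/5 - J/5 (c(q, J) = 3/5 - ((q + J) + q)/5 = 3/5 - ((J + q) + q)/5 = 3/5 - (J + 2*q)/5 = 3/5 + (-2*q/5 - J/5) = 3/5 - 2*q/5 - J/5)
z(v) = -63*v**2 (z(v) = (-7 - 56)*v**2 = -63*v**2)
z(c(22, -12))/(-9546037) = -63*(3/5 - 2/5*22 - 1/5*(-12))**2/(-9546037) = -63*(3/5 - 44/5 + 12/5)**2*(-1/9546037) = -63*(-29/5)**2*(-1/9546037) = -63*841/25*(-1/9546037) = -52983/25*(-1/9546037) = 52983/238650925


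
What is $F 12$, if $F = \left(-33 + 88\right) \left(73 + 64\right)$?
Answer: $90420$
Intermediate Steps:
$F = 7535$ ($F = 55 \cdot 137 = 7535$)
$F 12 = 7535 \cdot 12 = 90420$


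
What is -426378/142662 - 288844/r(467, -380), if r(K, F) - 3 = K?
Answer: -3450621699/5587595 ≈ -617.55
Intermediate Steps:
r(K, F) = 3 + K
-426378/142662 - 288844/r(467, -380) = -426378/142662 - 288844/(3 + 467) = -426378*1/142662 - 288844/470 = -71063/23777 - 288844*1/470 = -71063/23777 - 144422/235 = -3450621699/5587595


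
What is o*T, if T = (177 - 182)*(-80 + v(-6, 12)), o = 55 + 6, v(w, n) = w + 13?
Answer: 22265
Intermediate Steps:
v(w, n) = 13 + w
o = 61
T = 365 (T = (177 - 182)*(-80 + (13 - 6)) = -5*(-80 + 7) = -5*(-73) = 365)
o*T = 61*365 = 22265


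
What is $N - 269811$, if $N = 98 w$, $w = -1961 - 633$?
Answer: $-524023$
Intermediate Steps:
$w = -2594$ ($w = -1961 - 633 = -2594$)
$N = -254212$ ($N = 98 \left(-2594\right) = -254212$)
$N - 269811 = -254212 - 269811 = -524023$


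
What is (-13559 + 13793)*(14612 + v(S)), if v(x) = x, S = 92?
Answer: 3440736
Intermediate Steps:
(-13559 + 13793)*(14612 + v(S)) = (-13559 + 13793)*(14612 + 92) = 234*14704 = 3440736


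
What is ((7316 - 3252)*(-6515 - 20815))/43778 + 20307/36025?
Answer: -2000188024077/788551225 ≈ -2536.5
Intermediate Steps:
((7316 - 3252)*(-6515 - 20815))/43778 + 20307/36025 = (4064*(-27330))*(1/43778) + 20307*(1/36025) = -111069120*1/43778 + 20307/36025 = -55534560/21889 + 20307/36025 = -2000188024077/788551225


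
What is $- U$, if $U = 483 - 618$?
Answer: $135$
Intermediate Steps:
$U = -135$
$- U = \left(-1\right) \left(-135\right) = 135$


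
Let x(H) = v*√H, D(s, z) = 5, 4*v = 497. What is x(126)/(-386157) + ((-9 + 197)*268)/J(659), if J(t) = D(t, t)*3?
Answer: 50384/15 - 497*√14/514876 ≈ 3358.9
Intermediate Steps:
v = 497/4 (v = (¼)*497 = 497/4 ≈ 124.25)
x(H) = 497*√H/4
J(t) = 15 (J(t) = 5*3 = 15)
x(126)/(-386157) + ((-9 + 197)*268)/J(659) = (497*√126/4)/(-386157) + ((-9 + 197)*268)/15 = (497*(3*√14)/4)*(-1/386157) + (188*268)*(1/15) = (1491*√14/4)*(-1/386157) + 50384*(1/15) = -497*√14/514876 + 50384/15 = 50384/15 - 497*√14/514876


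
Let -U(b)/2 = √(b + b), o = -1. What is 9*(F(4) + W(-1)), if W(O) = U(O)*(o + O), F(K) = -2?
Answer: -18 + 36*I*√2 ≈ -18.0 + 50.912*I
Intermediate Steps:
U(b) = -2*√2*√b (U(b) = -2*√(b + b) = -2*√2*√b)
W(O) = -2*√2*√O*(-1 + O) (W(O) = (-2*√2*√O)*(-1 + O) = -2*√2*√O*(-1 + O))
9*(F(4) + W(-1)) = 9*(-2 + 2*√2*√(-1)*(1 - 1*(-1))) = 9*(-2 + 2*√2*I*(1 + 1)) = 9*(-2 + 2*√2*I*2) = 9*(-2 + 4*I*√2) = -18 + 36*I*√2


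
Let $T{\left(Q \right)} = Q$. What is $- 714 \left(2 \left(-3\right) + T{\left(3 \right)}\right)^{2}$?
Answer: $-6426$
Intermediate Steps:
$- 714 \left(2 \left(-3\right) + T{\left(3 \right)}\right)^{2} = - 714 \left(2 \left(-3\right) + 3\right)^{2} = - 714 \left(-6 + 3\right)^{2} = - 714 \left(-3\right)^{2} = \left(-714\right) 9 = -6426$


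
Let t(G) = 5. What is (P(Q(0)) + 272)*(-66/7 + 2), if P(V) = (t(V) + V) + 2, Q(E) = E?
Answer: -14508/7 ≈ -2072.6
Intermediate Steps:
P(V) = 7 + V (P(V) = (5 + V) + 2 = 7 + V)
(P(Q(0)) + 272)*(-66/7 + 2) = ((7 + 0) + 272)*(-66/7 + 2) = (7 + 272)*(-66/7 + 2) = 279*(-6*11/7 + 2) = 279*(-66/7 + 2) = 279*(-52/7) = -14508/7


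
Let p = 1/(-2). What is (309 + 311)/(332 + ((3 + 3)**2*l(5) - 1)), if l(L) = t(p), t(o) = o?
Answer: 620/313 ≈ 1.9808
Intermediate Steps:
p = -1/2 ≈ -0.50000
l(L) = -1/2
(309 + 311)/(332 + ((3 + 3)**2*l(5) - 1)) = (309 + 311)/(332 + ((3 + 3)**2*(-1/2) - 1)) = 620/(332 + (6**2*(-1/2) - 1)) = 620/(332 + (36*(-1/2) - 1)) = 620/(332 + (-18 - 1)) = 620/(332 - 19) = 620/313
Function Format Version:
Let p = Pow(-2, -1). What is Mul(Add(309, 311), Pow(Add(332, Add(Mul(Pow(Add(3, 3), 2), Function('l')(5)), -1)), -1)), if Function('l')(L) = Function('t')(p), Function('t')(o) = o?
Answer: Rational(620, 313) ≈ 1.9808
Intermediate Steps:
p = Rational(-1, 2) ≈ -0.50000
Function('l')(L) = Rational(-1, 2)
Mul(Add(309, 311), Pow(Add(332, Add(Mul(Pow(Add(3, 3), 2), Function('l')(5)), -1)), -1)) = Mul(Add(309, 311), Pow(Add(332, Add(Mul(Pow(Add(3, 3), 2), Rational(-1, 2)), -1)), -1)) = Mul(620, Pow(Add(332, Add(Mul(Pow(6, 2), Rational(-1, 2)), -1)), -1)) = Mul(620, Pow(Add(332, Add(Mul(36, Rational(-1, 2)), -1)), -1)) = Mul(620, Pow(Add(332, Add(-18, -1)), -1)) = Mul(620, Pow(Add(332, -19), -1)) = Mul(620, Pow(313, -1)) = Mul(620, Rational(1, 313)) = Rational(620, 313)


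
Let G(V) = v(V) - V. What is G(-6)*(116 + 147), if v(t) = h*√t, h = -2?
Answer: 1578 - 526*I*√6 ≈ 1578.0 - 1288.4*I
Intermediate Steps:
v(t) = -2*√t
G(V) = -V - 2*√V (G(V) = -2*√V - V = -V - 2*√V)
G(-6)*(116 + 147) = (-1*(-6) - 2*I*√6)*(116 + 147) = (6 - 2*I*√6)*263 = 1578 - 526*I*√6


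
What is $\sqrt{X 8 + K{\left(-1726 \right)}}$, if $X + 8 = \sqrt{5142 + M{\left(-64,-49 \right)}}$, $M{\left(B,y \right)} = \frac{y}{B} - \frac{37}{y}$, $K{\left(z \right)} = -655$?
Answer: $\frac{\sqrt{-35231 + 7 \sqrt{16130081}}}{7} \approx 12.052 i$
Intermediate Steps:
$M{\left(B,y \right)} = - \frac{37}{y} + \frac{y}{B}$
$X = -8 + \frac{\sqrt{16130081}}{56}$ ($X = -8 + \sqrt{5142 - \left(- \frac{49}{64} - \frac{37}{49}\right)} = -8 + \sqrt{5142 - - \frac{4769}{3136}} = -8 + \sqrt{5142 + \left(\frac{37}{49} + \frac{49}{64}\right)} = -8 + \sqrt{5142 + \frac{4769}{3136}} = -8 + \sqrt{\frac{16130081}{3136}} = -8 + \frac{\sqrt{16130081}}{56} \approx 63.718$)
$\sqrt{X 8 + K{\left(-1726 \right)}} = \sqrt{\left(-8 + \frac{\sqrt{16130081}}{56}\right) 8 - 655} = \sqrt{\left(-64 + \frac{\sqrt{16130081}}{7}\right) - 655} = \sqrt{-719 + \frac{\sqrt{16130081}}{7}}$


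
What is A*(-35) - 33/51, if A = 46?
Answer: -27381/17 ≈ -1610.6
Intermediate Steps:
A*(-35) - 33/51 = 46*(-35) - 33/51 = -1610 - 33*1/51 = -1610 - 11/17 = -27381/17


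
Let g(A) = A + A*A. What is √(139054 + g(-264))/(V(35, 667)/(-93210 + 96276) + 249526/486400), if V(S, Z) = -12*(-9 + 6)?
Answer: 124275200*√208486/65213093 ≈ 870.14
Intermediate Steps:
V(S, Z) = 36 (V(S, Z) = -12*(-3) = 36)
g(A) = A + A²
√(139054 + g(-264))/(V(35, 667)/(-93210 + 96276) + 249526/486400) = √(139054 - 264*(1 - 264))/(36/(-93210 + 96276) + 249526/486400) = √(139054 - 264*(-263))/(36/3066 + 249526*(1/486400)) = √(139054 + 69432)/(36*(1/3066) + 124763/243200) = √208486/(6/511 + 124763/243200) = √208486/(65213093/124275200) = √208486*(124275200/65213093) = 124275200*√208486/65213093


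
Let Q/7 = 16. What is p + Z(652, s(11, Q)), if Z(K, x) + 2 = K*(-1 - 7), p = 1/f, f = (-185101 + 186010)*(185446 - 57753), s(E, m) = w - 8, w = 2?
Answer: -605668585265/116072937 ≈ -5218.0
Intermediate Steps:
Q = 112 (Q = 7*16 = 112)
s(E, m) = -6 (s(E, m) = 2 - 8 = -6)
f = 116072937 (f = 909*127693 = 116072937)
p = 1/116072937 ≈ 8.6153e-9
Z(K, x) = -2 - 8*K (Z(K, x) = -2 + K*(-1 - 7) = -2 + K*(-8) = -2 - 8*K)
p + Z(652, s(11, Q)) = 1/116072937 + (-2 - 8*652) = 1/116072937 + (-2 - 5216) = 1/116072937 - 5218 = -605668585265/116072937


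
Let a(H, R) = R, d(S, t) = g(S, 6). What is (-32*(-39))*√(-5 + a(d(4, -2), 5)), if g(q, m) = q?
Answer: 0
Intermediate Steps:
d(S, t) = S
(-32*(-39))*√(-5 + a(d(4, -2), 5)) = (-32*(-39))*√(-5 + 5) = 1248*√0 = 1248*0 = 0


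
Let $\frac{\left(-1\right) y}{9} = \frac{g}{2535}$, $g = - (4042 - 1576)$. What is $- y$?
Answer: $- \frac{7398}{845} \approx -8.755$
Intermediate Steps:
$g = -2466$ ($g = \left(-1\right) 2466 = -2466$)
$y = \frac{7398}{845}$ ($y = - 9 \left(- \frac{2466}{2535}\right) = - 9 \left(\left(-2466\right) \frac{1}{2535}\right) = \left(-9\right) \left(- \frac{822}{845}\right) = \frac{7398}{845} \approx 8.755$)
$- y = \left(-1\right) \frac{7398}{845} = - \frac{7398}{845}$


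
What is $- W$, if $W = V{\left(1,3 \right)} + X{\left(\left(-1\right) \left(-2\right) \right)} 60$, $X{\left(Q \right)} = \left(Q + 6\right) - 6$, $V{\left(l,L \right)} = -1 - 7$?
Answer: $-112$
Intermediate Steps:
$V{\left(l,L \right)} = -8$ ($V{\left(l,L \right)} = -1 - 7 = -8$)
$X{\left(Q \right)} = Q$ ($X{\left(Q \right)} = \left(6 + Q\right) - 6 = Q$)
$W = 112$ ($W = -8 + \left(-1\right) \left(-2\right) 60 = -8 + 2 \cdot 60 = -8 + 120 = 112$)
$- W = \left(-1\right) 112 = -112$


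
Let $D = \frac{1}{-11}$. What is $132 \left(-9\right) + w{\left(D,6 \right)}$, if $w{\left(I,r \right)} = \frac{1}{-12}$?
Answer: $- \frac{14257}{12} \approx -1188.1$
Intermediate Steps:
$D = - \frac{1}{11} \approx -0.090909$
$w{\left(I,r \right)} = - \frac{1}{12}$
$132 \left(-9\right) + w{\left(D,6 \right)} = 132 \left(-9\right) - \frac{1}{12} = -1188 - \frac{1}{12} = - \frac{14257}{12}$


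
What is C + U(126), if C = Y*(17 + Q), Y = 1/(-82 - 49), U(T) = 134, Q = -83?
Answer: 17620/131 ≈ 134.50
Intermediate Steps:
Y = -1/131 (Y = 1/(-131) = -1/131 ≈ -0.0076336)
C = 66/131 (C = -(17 - 83)/131 = -1/131*(-66) = 66/131 ≈ 0.50382)
C + U(126) = 66/131 + 134 = 17620/131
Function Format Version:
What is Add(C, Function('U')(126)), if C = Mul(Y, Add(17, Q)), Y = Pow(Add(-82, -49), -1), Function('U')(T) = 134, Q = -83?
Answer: Rational(17620, 131) ≈ 134.50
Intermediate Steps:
Y = Rational(-1, 131) (Y = Pow(-131, -1) = Rational(-1, 131) ≈ -0.0076336)
C = Rational(66, 131) (C = Mul(Rational(-1, 131), Add(17, -83)) = Mul(Rational(-1, 131), -66) = Rational(66, 131) ≈ 0.50382)
Add(C, Function('U')(126)) = Add(Rational(66, 131), 134) = Rational(17620, 131)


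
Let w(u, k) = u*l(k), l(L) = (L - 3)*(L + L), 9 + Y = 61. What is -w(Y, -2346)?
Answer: -573118416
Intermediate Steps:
Y = 52 (Y = -9 + 61 = 52)
l(L) = 2*L*(-3 + L) (l(L) = (-3 + L)*(2*L) = 2*L*(-3 + L))
w(u, k) = 2*k*u*(-3 + k) (w(u, k) = u*(2*k*(-3 + k)) = 2*k*u*(-3 + k))
-w(Y, -2346) = -2*(-2346)*52*(-3 - 2346) = -2*(-2346)*52*(-2349) = -1*573118416 = -573118416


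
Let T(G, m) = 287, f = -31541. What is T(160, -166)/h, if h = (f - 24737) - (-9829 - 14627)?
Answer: -41/4546 ≈ -0.0090189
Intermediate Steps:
h = -31822 (h = (-31541 - 24737) - (-9829 - 14627) = -56278 - 1*(-24456) = -56278 + 24456 = -31822)
T(160, -166)/h = 287/(-31822) = 287*(-1/31822) = -41/4546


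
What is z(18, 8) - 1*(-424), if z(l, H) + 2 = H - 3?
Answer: 427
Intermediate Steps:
z(l, H) = -5 + H (z(l, H) = -2 + (H - 3) = -2 + (-3 + H) = -5 + H)
z(18, 8) - 1*(-424) = (-5 + 8) - 1*(-424) = 3 + 424 = 427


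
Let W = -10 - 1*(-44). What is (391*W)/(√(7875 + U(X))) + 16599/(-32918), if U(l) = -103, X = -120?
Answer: -16599/32918 + 6647*√1943/1943 ≈ 150.29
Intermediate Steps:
W = 34 (W = -10 + 44 = 34)
(391*W)/(√(7875 + U(X))) + 16599/(-32918) = (391*34)/(√(7875 - 103)) + 16599/(-32918) = 13294/(√7772) + 16599*(-1/32918) = 13294/((2*√1943)) - 16599/32918 = 13294*(√1943/3886) - 16599/32918 = 6647*√1943/1943 - 16599/32918 = -16599/32918 + 6647*√1943/1943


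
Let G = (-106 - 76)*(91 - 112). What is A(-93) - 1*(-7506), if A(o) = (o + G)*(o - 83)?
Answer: -648798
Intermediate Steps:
G = 3822 (G = -182*(-21) = 3822)
A(o) = (-83 + o)*(3822 + o) (A(o) = (o + 3822)*(o - 83) = (3822 + o)*(-83 + o) = (-83 + o)*(3822 + o))
A(-93) - 1*(-7506) = (-317226 + (-93)**2 + 3739*(-93)) - 1*(-7506) = (-317226 + 8649 - 347727) + 7506 = -656304 + 7506 = -648798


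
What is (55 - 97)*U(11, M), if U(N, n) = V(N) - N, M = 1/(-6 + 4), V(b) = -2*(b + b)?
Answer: 2310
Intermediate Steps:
V(b) = -4*b
M = -1/2 (M = 1/(-2) = -1/2 ≈ -0.50000)
U(N, n) = -5*N (U(N, n) = -4*N - N = -5*N)
(55 - 97)*U(11, M) = (55 - 97)*(-5*11) = -42*(-55) = 2310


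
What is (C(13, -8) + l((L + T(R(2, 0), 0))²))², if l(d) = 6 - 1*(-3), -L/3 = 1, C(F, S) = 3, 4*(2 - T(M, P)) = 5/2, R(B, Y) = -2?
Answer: 144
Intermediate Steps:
T(M, P) = 11/8 (T(M, P) = 2 - 5/(4*2) = 2 - ¼*5/2 = 2 - 5/8 = 11/8)
L = -3 (L = -3*1 = -3)
l(d) = 9 (l(d) = 6 + 3 = 9)
(C(13, -8) + l((L + T(R(2, 0), 0))²))² = (3 + 9)² = 12² = 144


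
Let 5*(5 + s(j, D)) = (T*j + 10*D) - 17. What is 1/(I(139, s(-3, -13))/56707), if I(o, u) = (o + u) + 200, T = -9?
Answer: 56707/310 ≈ 182.93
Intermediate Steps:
s(j, D) = -42/5 + 2*D - 9*j/5 (s(j, D) = -5 + ((-9*j + 10*D) - 17)/5 = -5 + (-17 - 9*j + 10*D)/5 = -5 + (-17/5 + 2*D - 9*j/5) = -42/5 + 2*D - 9*j/5)
I(o, u) = 200 + o + u
1/(I(139, s(-3, -13))/56707) = 1/((200 + 139 + (-42/5 + 2*(-13) - 9/5*(-3)))/56707) = 1/((200 + 139 + (-42/5 - 26 + 27/5))*(1/56707)) = 1/((200 + 139 - 29)*(1/56707)) = 1/(310*(1/56707)) = 1/(310/56707) = 56707/310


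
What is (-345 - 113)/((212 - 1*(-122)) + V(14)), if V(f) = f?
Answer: -229/174 ≈ -1.3161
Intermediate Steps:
(-345 - 113)/((212 - 1*(-122)) + V(14)) = (-345 - 113)/((212 - 1*(-122)) + 14) = -458/((212 + 122) + 14) = -458/(334 + 14) = -458/348 = -458*1/348 = -229/174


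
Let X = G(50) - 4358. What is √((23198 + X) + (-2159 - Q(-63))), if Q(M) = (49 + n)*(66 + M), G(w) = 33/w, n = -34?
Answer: √1663666/10 ≈ 128.98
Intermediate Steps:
Q(M) = 990 + 15*M (Q(M) = (49 - 34)*(66 + M) = 15*(66 + M) = 990 + 15*M)
X = -217867/50 (X = 33/50 - 4358 = -217867/50 ≈ -4357.3)
√((23198 + X) + (-2159 - Q(-63))) = √((23198 - 217867/50) + (-2159 - (990 + 15*(-63)))) = √(942033/50 + (-2159 - (990 - 945))) = √(942033/50 + (-2159 - 1*45)) = √(942033/50 + (-2159 - 45)) = √(942033/50 - 2204) = √(831833/50) = √1663666/10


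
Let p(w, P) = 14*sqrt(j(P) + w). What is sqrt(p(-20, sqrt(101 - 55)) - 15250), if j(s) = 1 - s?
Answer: sqrt(-15250 + 14*sqrt(-19 - sqrt(46))) ≈ 0.2878 + 123.49*I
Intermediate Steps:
p(w, P) = 14*sqrt(1 + w - P) (p(w, P) = 14*sqrt((1 - P) + w) = 14*sqrt(1 + w - P))
sqrt(p(-20, sqrt(101 - 55)) - 15250) = sqrt(14*sqrt(1 - 20 - sqrt(101 - 55)) - 15250) = sqrt(14*sqrt(1 - 20 - sqrt(46)) - 15250) = sqrt(14*sqrt(-19 - sqrt(46)) - 15250) = sqrt(-15250 + 14*sqrt(-19 - sqrt(46)))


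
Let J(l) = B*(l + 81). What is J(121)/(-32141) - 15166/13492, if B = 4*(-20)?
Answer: -134709843/216823186 ≈ -0.62129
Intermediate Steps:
B = -80
J(l) = -6480 - 80*l (J(l) = -80*(l + 81) = -80*(81 + l) = -6480 - 80*l)
J(121)/(-32141) - 15166/13492 = (-6480 - 80*121)/(-32141) - 15166/13492 = (-6480 - 9680)*(-1/32141) - 15166*1/13492 = -16160*(-1/32141) - 7583/6746 = 16160/32141 - 7583/6746 = -134709843/216823186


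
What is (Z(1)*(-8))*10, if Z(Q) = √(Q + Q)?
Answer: -80*√2 ≈ -113.14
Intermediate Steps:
Z(Q) = √2*√Q (Z(Q) = √(2*Q) = √2*√Q)
(Z(1)*(-8))*10 = ((√2*√1)*(-8))*10 = ((√2*1)*(-8))*10 = (√2*(-8))*10 = -8*√2*10 = -80*√2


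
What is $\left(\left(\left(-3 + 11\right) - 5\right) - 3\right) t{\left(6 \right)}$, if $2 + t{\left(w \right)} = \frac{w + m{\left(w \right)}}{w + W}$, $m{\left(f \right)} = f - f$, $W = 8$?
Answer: $0$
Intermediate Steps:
$m{\left(f \right)} = 0$
$t{\left(w \right)} = -2 + \frac{w}{8 + w}$ ($t{\left(w \right)} = -2 + \frac{w + 0}{w + 8} = -2 + \frac{w}{8 + w}$)
$\left(\left(\left(-3 + 11\right) - 5\right) - 3\right) t{\left(6 \right)} = \left(\left(\left(-3 + 11\right) - 5\right) - 3\right) \frac{-16 - 6}{8 + 6} = \left(\left(8 - 5\right) - 3\right) \frac{-16 - 6}{14} = \left(3 - 3\right) \frac{1}{14} \left(-22\right) = 0 \left(- \frac{11}{7}\right) = 0$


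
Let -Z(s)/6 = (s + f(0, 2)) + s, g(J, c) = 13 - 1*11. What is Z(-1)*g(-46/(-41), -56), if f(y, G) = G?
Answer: 0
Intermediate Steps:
g(J, c) = 2 (g(J, c) = 13 - 11 = 2)
Z(s) = -12 - 12*s (Z(s) = -6*((s + 2) + s) = -6*((2 + s) + s) = -6*(2 + 2*s) = -12 - 12*s)
Z(-1)*g(-46/(-41), -56) = (-12 - 12*(-1))*2 = (-12 + 12)*2 = 0*2 = 0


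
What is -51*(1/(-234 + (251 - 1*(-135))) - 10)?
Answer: 77469/152 ≈ 509.66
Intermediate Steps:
-51*(1/(-234 + (251 - 1*(-135))) - 10) = -51*(1/(-234 + (251 + 135)) - 10) = -51*(1/(-234 + 386) - 10) = -51*(1/152 - 10) = -51*(-1519/152) = 77469/152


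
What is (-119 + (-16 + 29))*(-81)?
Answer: 8586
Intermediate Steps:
(-119 + (-16 + 29))*(-81) = (-119 + 13)*(-81) = -106*(-81) = 8586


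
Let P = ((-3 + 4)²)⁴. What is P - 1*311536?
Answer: -311535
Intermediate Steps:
P = 1 (P = (1²)⁴ = 1⁴ = 1)
P - 1*311536 = 1 - 1*311536 = 1 - 311536 = -311535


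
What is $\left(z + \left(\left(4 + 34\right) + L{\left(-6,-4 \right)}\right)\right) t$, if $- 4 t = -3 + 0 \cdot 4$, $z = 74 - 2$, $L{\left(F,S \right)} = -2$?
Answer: $81$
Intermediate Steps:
$z = 72$ ($z = 74 - 2 = 72$)
$t = \frac{3}{4}$ ($t = - \frac{-3 + 0 \cdot 4}{4} = - \frac{-3 + 0}{4} = \left(- \frac{1}{4}\right) \left(-3\right) = \frac{3}{4} \approx 0.75$)
$\left(z + \left(\left(4 + 34\right) + L{\left(-6,-4 \right)}\right)\right) t = \left(72 + \left(\left(4 + 34\right) - 2\right)\right) \frac{3}{4} = \left(72 + \left(38 - 2\right)\right) \frac{3}{4} = \left(72 + 36\right) \frac{3}{4} = 108 \cdot \frac{3}{4} = 81$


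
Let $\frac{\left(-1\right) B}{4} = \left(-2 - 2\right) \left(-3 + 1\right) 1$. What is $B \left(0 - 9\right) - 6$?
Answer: $282$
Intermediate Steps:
$B = -32$ ($B = - 4 \left(-2 - 2\right) \left(-3 + 1\right) 1 = - 4 \left(-4\right) \left(-2\right) 1 = - 4 \cdot 8 \cdot 1 = \left(-4\right) 8 = -32$)
$B \left(0 - 9\right) - 6 = - 32 \left(0 - 9\right) - 6 = \left(-32\right) \left(-9\right) - 6 = 288 - 6 = 282$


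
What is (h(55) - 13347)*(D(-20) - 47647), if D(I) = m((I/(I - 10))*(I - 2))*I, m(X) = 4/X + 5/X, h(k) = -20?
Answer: 7004067394/11 ≈ 6.3673e+8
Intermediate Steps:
m(X) = 9/X
D(I) = 9*(-10 + I)/(-2 + I) (D(I) = (9/(((I/(I - 10))*(I - 2))))*I = (9/(((I/(-10 + I))*(-2 + I))))*I = (9/((I*(-2 + I)/(-10 + I))))*I = (9*((-10 + I)/(I*(-2 + I))))*I = (9*(-10 + I)/(I*(-2 + I)))*I = 9*(-10 + I)/(-2 + I))
(h(55) - 13347)*(D(-20) - 47647) = (-20 - 13347)*(9*(-10 - 20)/(-2 - 20) - 47647) = -13367*(9*(-30)/(-22) - 47647) = -13367*(9*(-1/22)*(-30) - 47647) = -13367*(135/11 - 47647) = -13367*(-523982/11) = 7004067394/11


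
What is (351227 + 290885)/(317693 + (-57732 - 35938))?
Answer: 642112/224023 ≈ 2.8663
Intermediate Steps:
(351227 + 290885)/(317693 + (-57732 - 35938)) = 642112/(317693 - 93670) = 642112/224023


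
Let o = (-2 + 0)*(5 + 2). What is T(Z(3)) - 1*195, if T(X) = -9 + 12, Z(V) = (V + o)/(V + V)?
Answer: -192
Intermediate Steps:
o = -14 (o = -2*7 = -14)
Z(V) = (-14 + V)/(2*V) (Z(V) = (V - 14)/(V + V) = (-14 + V)/((2*V)) = (-14 + V)*(1/(2*V)) = (-14 + V)/(2*V))
T(X) = 3
T(Z(3)) - 1*195 = 3 - 1*195 = 3 - 195 = -192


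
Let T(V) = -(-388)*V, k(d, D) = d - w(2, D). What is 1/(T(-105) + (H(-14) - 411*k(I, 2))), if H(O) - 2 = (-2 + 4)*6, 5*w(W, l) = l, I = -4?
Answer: -5/194588 ≈ -2.5695e-5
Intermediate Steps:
w(W, l) = l/5
H(O) = 14 (H(O) = 2 + (-2 + 4)*6 = 2 + 2*6 = 2 + 12 = 14)
k(d, D) = d - D/5
T(V) = 388*V
1/(T(-105) + (H(-14) - 411*k(I, 2))) = 1/(388*(-105) + (14 - 411*(-4 - ⅕*2))) = 1/(-40740 + (14 - 411*(-4 - ⅖))) = 1/(-40740 + (14 - 411*(-22/5))) = 1/(-40740 + (14 + 9042/5)) = 1/(-40740 + 9112/5) = 1/(-194588/5) = -5/194588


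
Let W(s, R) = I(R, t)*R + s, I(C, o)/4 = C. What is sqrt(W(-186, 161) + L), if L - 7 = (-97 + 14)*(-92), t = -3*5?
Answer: 3*sqrt(12349) ≈ 333.38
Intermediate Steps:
t = -15
I(C, o) = 4*C
W(s, R) = s + 4*R**2 (W(s, R) = (4*R)*R + s = 4*R**2 + s = s + 4*R**2)
L = 7643 (L = 7 + (-97 + 14)*(-92) = 7 - 83*(-92) = 7 + 7636 = 7643)
sqrt(W(-186, 161) + L) = sqrt((-186 + 4*161**2) + 7643) = sqrt((-186 + 4*25921) + 7643) = sqrt((-186 + 103684) + 7643) = sqrt(103498 + 7643) = sqrt(111141) = 3*sqrt(12349)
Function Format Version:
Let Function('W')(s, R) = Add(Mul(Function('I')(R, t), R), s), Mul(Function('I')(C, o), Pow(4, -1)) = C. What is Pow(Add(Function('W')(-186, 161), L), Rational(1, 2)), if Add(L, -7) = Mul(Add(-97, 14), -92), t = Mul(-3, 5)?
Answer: Mul(3, Pow(12349, Rational(1, 2))) ≈ 333.38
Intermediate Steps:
t = -15
Function('I')(C, o) = Mul(4, C)
Function('W')(s, R) = Add(s, Mul(4, Pow(R, 2))) (Function('W')(s, R) = Add(Mul(Mul(4, R), R), s) = Add(Mul(4, Pow(R, 2)), s) = Add(s, Mul(4, Pow(R, 2))))
L = 7643 (L = Add(7, Mul(Add(-97, 14), -92)) = Add(7, Mul(-83, -92)) = Add(7, 7636) = 7643)
Pow(Add(Function('W')(-186, 161), L), Rational(1, 2)) = Pow(Add(Add(-186, Mul(4, Pow(161, 2))), 7643), Rational(1, 2)) = Pow(Add(Add(-186, Mul(4, 25921)), 7643), Rational(1, 2)) = Pow(Add(Add(-186, 103684), 7643), Rational(1, 2)) = Pow(Add(103498, 7643), Rational(1, 2)) = Pow(111141, Rational(1, 2)) = Mul(3, Pow(12349, Rational(1, 2)))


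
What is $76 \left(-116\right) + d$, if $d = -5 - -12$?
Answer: $-8809$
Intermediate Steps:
$d = 7$ ($d = -5 + 12 = 7$)
$76 \left(-116\right) + d = 76 \left(-116\right) + 7 = -8816 + 7 = -8809$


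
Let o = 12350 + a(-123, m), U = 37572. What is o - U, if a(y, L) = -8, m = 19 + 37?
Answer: -25230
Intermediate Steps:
m = 56
o = 12342 (o = 12350 - 8 = 12342)
o - U = 12342 - 1*37572 = 12342 - 37572 = -25230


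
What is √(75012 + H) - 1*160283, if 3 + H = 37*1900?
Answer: -160283 + √145309 ≈ -1.5990e+5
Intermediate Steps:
H = 70297 (H = -3 + 37*1900 = -3 + 70300 = 70297)
√(75012 + H) - 1*160283 = √(75012 + 70297) - 1*160283 = √145309 - 160283 = -160283 + √145309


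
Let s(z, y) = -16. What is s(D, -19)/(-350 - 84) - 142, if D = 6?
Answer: -30806/217 ≈ -141.96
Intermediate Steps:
s(D, -19)/(-350 - 84) - 142 = -16/(-350 - 84) - 142 = -16/(-434) - 142 = -1/434*(-16) - 142 = 8/217 - 142 = -30806/217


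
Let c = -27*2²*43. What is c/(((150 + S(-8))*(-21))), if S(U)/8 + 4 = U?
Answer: 86/21 ≈ 4.0952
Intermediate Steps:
S(U) = -32 + 8*U
c = -4644 (c = -27*4*43 = -108*43 = -4644)
c/(((150 + S(-8))*(-21))) = -4644*(-1/(21*(150 + (-32 + 8*(-8))))) = -4644*(-1/(21*(150 + (-32 - 64)))) = -4644*(-1/(21*(150 - 96))) = -4644/(54*(-21)) = -4644/(-1134) = -4644*(-1/1134) = 86/21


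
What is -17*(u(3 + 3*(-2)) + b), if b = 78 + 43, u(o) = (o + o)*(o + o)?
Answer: -2669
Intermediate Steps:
u(o) = 4*o² (u(o) = (2*o)*(2*o) = 4*o²)
b = 121
-17*(u(3 + 3*(-2)) + b) = -17*(4*(3 + 3*(-2))² + 121) = -17*(4*(3 - 6)² + 121) = -17*(4*(-3)² + 121) = -17*(4*9 + 121) = -17*(36 + 121) = -17*157 = -2669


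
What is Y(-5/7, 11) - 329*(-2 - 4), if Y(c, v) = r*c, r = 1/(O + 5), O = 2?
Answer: 96721/49 ≈ 1973.9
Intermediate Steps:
r = ⅐ (r = 1/(2 + 5) = 1/7 = ⅐ ≈ 0.14286)
Y(c, v) = c/7
Y(-5/7, 11) - 329*(-2 - 4) = (-5/7)/7 - 329*(-2 - 4) = (-5*⅐)/7 - 329*(-6) = (⅐)*(-5/7) - 47*(-42) = -5/49 + 1974 = 96721/49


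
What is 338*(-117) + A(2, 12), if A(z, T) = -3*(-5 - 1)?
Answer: -39528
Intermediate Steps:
A(z, T) = 18 (A(z, T) = -3*(-6) = 18)
338*(-117) + A(2, 12) = 338*(-117) + 18 = -39546 + 18 = -39528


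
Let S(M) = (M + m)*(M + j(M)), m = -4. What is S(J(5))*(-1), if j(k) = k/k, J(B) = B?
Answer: -6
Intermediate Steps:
j(k) = 1
S(M) = (1 + M)*(-4 + M) (S(M) = (M - 4)*(M + 1) = (-4 + M)*(1 + M) = (1 + M)*(-4 + M))
S(J(5))*(-1) = (-4 + 5² - 3*5)*(-1) = (-4 + 25 - 15)*(-1) = 6*(-1) = -6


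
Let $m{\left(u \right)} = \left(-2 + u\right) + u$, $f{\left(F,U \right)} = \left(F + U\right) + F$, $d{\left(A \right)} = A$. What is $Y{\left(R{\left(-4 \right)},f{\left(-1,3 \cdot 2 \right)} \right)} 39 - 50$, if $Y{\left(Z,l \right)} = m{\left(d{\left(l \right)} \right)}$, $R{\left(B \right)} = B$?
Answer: $184$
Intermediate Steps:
$f{\left(F,U \right)} = U + 2 F$
$m{\left(u \right)} = -2 + 2 u$
$Y{\left(Z,l \right)} = -2 + 2 l$
$Y{\left(R{\left(-4 \right)},f{\left(-1,3 \cdot 2 \right)} \right)} 39 - 50 = \left(-2 + 2 \left(3 \cdot 2 + 2 \left(-1\right)\right)\right) 39 - 50 = \left(-2 + 2 \left(6 - 2\right)\right) 39 - 50 = \left(-2 + 2 \cdot 4\right) 39 - 50 = \left(-2 + 8\right) 39 - 50 = 6 \cdot 39 - 50 = 234 - 50 = 184$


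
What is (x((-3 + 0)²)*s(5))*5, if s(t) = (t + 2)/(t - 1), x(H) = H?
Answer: 315/4 ≈ 78.750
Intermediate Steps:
s(t) = (2 + t)/(-1 + t)
(x((-3 + 0)²)*s(5))*5 = ((-3 + 0)²*((2 + 5)/(-1 + 5)))*5 = ((-3)²*(7/4))*5 = (9*((¼)*7))*5 = (9*(7/4))*5 = (63/4)*5 = 315/4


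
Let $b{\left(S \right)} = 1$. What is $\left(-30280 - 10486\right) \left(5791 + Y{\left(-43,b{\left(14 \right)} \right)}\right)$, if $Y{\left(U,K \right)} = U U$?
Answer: $-311452240$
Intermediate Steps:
$Y{\left(U,K \right)} = U^{2}$
$\left(-30280 - 10486\right) \left(5791 + Y{\left(-43,b{\left(14 \right)} \right)}\right) = \left(-30280 - 10486\right) \left(5791 + \left(-43\right)^{2}\right) = - 40766 \left(5791 + 1849\right) = \left(-40766\right) 7640 = -311452240$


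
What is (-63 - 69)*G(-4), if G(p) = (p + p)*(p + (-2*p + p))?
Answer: 0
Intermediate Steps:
G(p) = 0 (G(p) = (2*p)*(p - p) = (2*p)*0 = 0)
(-63 - 69)*G(-4) = (-63 - 69)*0 = -132*0 = 0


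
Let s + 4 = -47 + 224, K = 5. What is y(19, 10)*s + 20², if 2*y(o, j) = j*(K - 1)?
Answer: 3860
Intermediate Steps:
s = 173 (s = -4 + (-47 + 224) = -4 + 177 = 173)
y(o, j) = 2*j (y(o, j) = (j*(5 - 1))/2 = (j*4)/2 = (4*j)/2 = 2*j)
y(19, 10)*s + 20² = (2*10)*173 + 20² = 20*173 + 400 = 3460 + 400 = 3860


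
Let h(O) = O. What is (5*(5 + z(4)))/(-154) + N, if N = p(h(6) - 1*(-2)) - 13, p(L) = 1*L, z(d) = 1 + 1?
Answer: -115/22 ≈ -5.2273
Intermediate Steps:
z(d) = 2
p(L) = L
N = -5 (N = (6 - 1*(-2)) - 13 = (6 + 2) - 13 = 8 - 13 = -5)
(5*(5 + z(4)))/(-154) + N = (5*(5 + 2))/(-154) - 5 = (5*7)*(-1/154) - 5 = 35*(-1/154) - 5 = -5/22 - 5 = -115/22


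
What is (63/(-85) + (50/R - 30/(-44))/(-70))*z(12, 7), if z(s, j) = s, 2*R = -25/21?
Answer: 35271/6545 ≈ 5.3890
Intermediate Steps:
R = -25/42 (R = (-25/21)/2 = (-25*1/21)/2 = (½)*(-25/21) = -25/42 ≈ -0.59524)
(63/(-85) + (50/R - 30/(-44))/(-70))*z(12, 7) = (63/(-85) + (50/(-25/42) - 30/(-44))/(-70))*12 = (63*(-1/85) + (50*(-42/25) - 30*(-1/44))*(-1/70))*12 = (-63/85 + (-84 + 15/22)*(-1/70))*12 = (-63/85 - 1833/22*(-1/70))*12 = (-63/85 + 1833/1540)*12 = (11757/26180)*12 = 35271/6545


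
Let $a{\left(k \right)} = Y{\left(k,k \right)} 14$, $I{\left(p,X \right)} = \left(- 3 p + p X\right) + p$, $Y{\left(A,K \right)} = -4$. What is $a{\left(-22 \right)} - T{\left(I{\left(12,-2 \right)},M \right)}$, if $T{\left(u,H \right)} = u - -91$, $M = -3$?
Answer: $-99$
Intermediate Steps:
$I{\left(p,X \right)} = - 2 p + X p$ ($I{\left(p,X \right)} = \left(- 3 p + X p\right) + p = - 2 p + X p$)
$T{\left(u,H \right)} = 91 + u$ ($T{\left(u,H \right)} = u + 91 = 91 + u$)
$a{\left(k \right)} = -56$ ($a{\left(k \right)} = \left(-4\right) 14 = -56$)
$a{\left(-22 \right)} - T{\left(I{\left(12,-2 \right)},M \right)} = -56 - \left(91 + 12 \left(-2 - 2\right)\right) = -56 - \left(91 + 12 \left(-4\right)\right) = -56 - \left(91 - 48\right) = -56 - 43 = -99$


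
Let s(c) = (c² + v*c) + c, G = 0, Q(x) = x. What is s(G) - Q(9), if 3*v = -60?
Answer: -9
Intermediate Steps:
v = -20 (v = (⅓)*(-60) = -20)
s(c) = c² - 19*c (s(c) = (c² - 20*c) + c = c² - 19*c)
s(G) - Q(9) = 0*(-19 + 0) - 1*9 = 0*(-19) - 9 = 0 - 9 = -9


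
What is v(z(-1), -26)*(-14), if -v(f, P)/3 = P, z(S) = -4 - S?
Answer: -1092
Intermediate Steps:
v(f, P) = -3*P
v(z(-1), -26)*(-14) = -3*(-26)*(-14) = 78*(-14) = -1092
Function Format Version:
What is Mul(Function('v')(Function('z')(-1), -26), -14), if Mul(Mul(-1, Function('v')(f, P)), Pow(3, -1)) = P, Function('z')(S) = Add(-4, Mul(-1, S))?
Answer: -1092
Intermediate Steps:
Function('v')(f, P) = Mul(-3, P)
Mul(Function('v')(Function('z')(-1), -26), -14) = Mul(Mul(-3, -26), -14) = Mul(78, -14) = -1092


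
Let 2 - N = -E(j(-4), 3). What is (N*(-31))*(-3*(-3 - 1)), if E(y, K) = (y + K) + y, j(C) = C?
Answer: 1116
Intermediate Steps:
E(y, K) = K + 2*y (E(y, K) = (K + y) + y = K + 2*y)
N = -3 (N = 2 - (-1)*(3 + 2*(-4)) = 2 - (-1)*(3 - 8) = 2 - (-1)*(-5) = 2 - 1*5 = 2 - 5 = -3)
(N*(-31))*(-3*(-3 - 1)) = (-3*(-31))*(-3*(-3 - 1)) = 93*(-3*(-4)) = 93*12 = 1116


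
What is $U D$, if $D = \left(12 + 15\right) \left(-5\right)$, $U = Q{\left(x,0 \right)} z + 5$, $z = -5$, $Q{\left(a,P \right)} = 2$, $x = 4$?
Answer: $675$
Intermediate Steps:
$U = -5$ ($U = 2 \left(-5\right) + 5 = -10 + 5 = -5$)
$D = -135$ ($D = 27 \left(-5\right) = -135$)
$U D = \left(-5\right) \left(-135\right) = 675$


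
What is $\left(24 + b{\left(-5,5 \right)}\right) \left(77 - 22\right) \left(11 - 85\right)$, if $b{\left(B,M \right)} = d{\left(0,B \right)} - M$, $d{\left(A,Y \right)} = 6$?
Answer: $-101750$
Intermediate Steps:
$b{\left(B,M \right)} = 6 - M$
$\left(24 + b{\left(-5,5 \right)}\right) \left(77 - 22\right) \left(11 - 85\right) = \left(24 + \left(6 - 5\right)\right) \left(77 - 22\right) \left(11 - 85\right) = \left(24 + \left(6 - 5\right)\right) 55 \left(-74\right) = \left(24 + 1\right) 55 \left(-74\right) = 25 \cdot 55 \left(-74\right) = 1375 \left(-74\right) = -101750$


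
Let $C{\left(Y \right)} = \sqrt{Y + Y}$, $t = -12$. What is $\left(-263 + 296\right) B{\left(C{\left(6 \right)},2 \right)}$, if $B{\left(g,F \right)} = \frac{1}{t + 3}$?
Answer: $- \frac{11}{3} \approx -3.6667$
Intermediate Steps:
$C{\left(Y \right)} = \sqrt{2} \sqrt{Y}$ ($C{\left(Y \right)} = \sqrt{2 Y} = \sqrt{2} \sqrt{Y}$)
$B{\left(g,F \right)} = - \frac{1}{9}$ ($B{\left(g,F \right)} = \frac{1}{-12 + 3} = \frac{1}{-9} = - \frac{1}{9}$)
$\left(-263 + 296\right) B{\left(C{\left(6 \right)},2 \right)} = \left(-263 + 296\right) \left(- \frac{1}{9}\right) = 33 \left(- \frac{1}{9}\right) = - \frac{11}{3}$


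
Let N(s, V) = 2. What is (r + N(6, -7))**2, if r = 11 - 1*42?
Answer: 841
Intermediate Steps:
r = -31 (r = 11 - 42 = -31)
(r + N(6, -7))**2 = (-31 + 2)**2 = (-29)**2 = 841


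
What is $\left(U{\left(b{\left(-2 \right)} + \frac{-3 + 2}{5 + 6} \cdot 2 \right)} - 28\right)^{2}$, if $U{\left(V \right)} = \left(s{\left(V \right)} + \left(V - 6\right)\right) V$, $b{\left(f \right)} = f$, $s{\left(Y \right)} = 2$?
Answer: $\frac{3083536}{14641} \approx 210.61$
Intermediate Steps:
$U{\left(V \right)} = V \left(-4 + V\right)$ ($U{\left(V \right)} = \left(2 + \left(V - 6\right)\right) V = \left(2 + \left(-6 + V\right)\right) V = \left(-4 + V\right) V = V \left(-4 + V\right)$)
$\left(U{\left(b{\left(-2 \right)} + \frac{-3 + 2}{5 + 6} \cdot 2 \right)} - 28\right)^{2} = \left(\left(-2 + \frac{-3 + 2}{5 + 6} \cdot 2\right) \left(-4 - \left(2 - \frac{-3 + 2}{5 + 6} \cdot 2\right)\right) - 28\right)^{2} = \left(\left(-2 + - \frac{1}{11} \cdot 2\right) \left(-4 - \left(2 - - \frac{1}{11} \cdot 2\right)\right) - 28\right)^{2} = \left(\left(-2 + \left(-1\right) \frac{1}{11} \cdot 2\right) \left(-4 - \left(2 - \left(-1\right) \frac{1}{11} \cdot 2\right)\right) - 28\right)^{2} = \left(\left(-2 - \frac{2}{11}\right) \left(-4 - \frac{24}{11}\right) - 28\right)^{2} = \left(- \frac{24 \left(-4 - \frac{24}{11}\right)}{11} - 28\right)^{2} = \left(\left(- \frac{24}{11}\right) \left(- \frac{68}{11}\right) - 28\right)^{2} = \left(\frac{1632}{121} - 28\right)^{2} = \left(- \frac{1756}{121}\right)^{2} = \frac{3083536}{14641}$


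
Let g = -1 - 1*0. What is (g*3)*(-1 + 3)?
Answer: -6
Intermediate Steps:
g = -1 (g = -1 + 0 = -1)
(g*3)*(-1 + 3) = (-1*3)*(-1 + 3) = -3*2 = -6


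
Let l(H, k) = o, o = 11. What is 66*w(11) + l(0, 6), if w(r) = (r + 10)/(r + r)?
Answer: 74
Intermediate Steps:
l(H, k) = 11
w(r) = (10 + r)/(2*r) (w(r) = (10 + r)/((2*r)) = (10 + r)*(1/(2*r)) = (10 + r)/(2*r))
66*w(11) + l(0, 6) = 66*((½)*(10 + 11)/11) + 11 = 66*((½)*(1/11)*21) + 11 = 66*(21/22) + 11 = 63 + 11 = 74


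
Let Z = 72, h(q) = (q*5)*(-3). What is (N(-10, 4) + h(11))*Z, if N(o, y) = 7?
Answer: -11376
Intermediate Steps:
h(q) = -15*q (h(q) = (5*q)*(-3) = -15*q)
(N(-10, 4) + h(11))*Z = (7 - 15*11)*72 = (7 - 165)*72 = -158*72 = -11376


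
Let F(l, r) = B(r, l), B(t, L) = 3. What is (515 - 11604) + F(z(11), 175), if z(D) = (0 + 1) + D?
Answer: -11086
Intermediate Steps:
z(D) = 1 + D
F(l, r) = 3
(515 - 11604) + F(z(11), 175) = (515 - 11604) + 3 = -11089 + 3 = -11086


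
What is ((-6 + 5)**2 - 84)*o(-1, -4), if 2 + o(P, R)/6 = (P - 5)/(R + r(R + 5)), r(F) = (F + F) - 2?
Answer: 249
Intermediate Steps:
r(F) = -2 + 2*F (r(F) = 2*F - 2 = -2 + 2*F)
o(P, R) = -12 + 6*(-5 + P)/(8 + 3*R) (o(P, R) = -12 + 6*((P - 5)/(R + (-2 + 2*(R + 5)))) = -12 + 6*((-5 + P)/(R + (-2 + 2*(5 + R)))) = -12 + 6*((-5 + P)/(R + (-2 + (10 + 2*R)))) = -12 + 6*((-5 + P)/(R + (8 + 2*R))) = -12 + 6*((-5 + P)/(8 + 3*R)) = -12 + 6*(-5 + P)/(8 + 3*R))
((-6 + 5)**2 - 84)*o(-1, -4) = ((-6 + 5)**2 - 84)*(6*(-21 - 1 - 6*(-4))/(8 + 3*(-4))) = ((-1)**2 - 84)*(6*(-21 - 1 + 24)/(8 - 12)) = (1 - 84)*(6*2/(-4)) = -498*(-1)*2/4 = -83*(-3) = 249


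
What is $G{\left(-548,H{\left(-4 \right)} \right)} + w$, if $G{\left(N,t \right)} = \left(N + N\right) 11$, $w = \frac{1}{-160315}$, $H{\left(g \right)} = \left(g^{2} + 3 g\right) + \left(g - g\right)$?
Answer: $- \frac{1932757641}{160315} \approx -12056.0$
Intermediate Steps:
$H{\left(g \right)} = g^{2} + 3 g$ ($H{\left(g \right)} = \left(g^{2} + 3 g\right) + 0 = g^{2} + 3 g$)
$w = - \frac{1}{160315} \approx -6.2377 \cdot 10^{-6}$
$G{\left(N,t \right)} = 22 N$ ($G{\left(N,t \right)} = 2 N 11 = 22 N$)
$G{\left(-548,H{\left(-4 \right)} \right)} + w = 22 \left(-548\right) - \frac{1}{160315} = -12056 - \frac{1}{160315} = - \frac{1932757641}{160315}$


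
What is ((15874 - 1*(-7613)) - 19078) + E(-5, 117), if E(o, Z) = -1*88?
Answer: 4321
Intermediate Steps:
E(o, Z) = -88
((15874 - 1*(-7613)) - 19078) + E(-5, 117) = ((15874 - 1*(-7613)) - 19078) - 88 = ((15874 + 7613) - 19078) - 88 = (23487 - 19078) - 88 = 4409 - 88 = 4321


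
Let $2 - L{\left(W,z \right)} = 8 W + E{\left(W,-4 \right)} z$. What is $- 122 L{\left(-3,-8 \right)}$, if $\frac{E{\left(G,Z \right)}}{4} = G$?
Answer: $8540$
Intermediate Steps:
$E{\left(G,Z \right)} = 4 G$
$L{\left(W,z \right)} = 2 - 8 W - 4 W z$ ($L{\left(W,z \right)} = 2 - \left(8 W + 4 W z\right) = 2 - 8 W - 4 W z$)
$- 122 L{\left(-3,-8 \right)} = - 122 \left(2 - -24 - \left(-12\right) \left(-8\right)\right) = - 122 \left(2 + 24 - 96\right) = \left(-122\right) \left(-70\right) = 8540$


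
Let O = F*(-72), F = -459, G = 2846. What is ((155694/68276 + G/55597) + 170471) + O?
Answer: 386277460204741/1897970386 ≈ 2.0352e+5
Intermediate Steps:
O = 33048 (O = -459*(-72) = 33048)
((155694/68276 + G/55597) + 170471) + O = ((155694/68276 + 2846/55597) + 170471) + 33048 = ((155694*(1/68276) + 2846*(1/55597)) + 170471) + 33048 = ((77847/34138 + 2846/55597) + 170471) + 33048 = (4425216407/1897970386 + 170471) + 33048 = 323553334888213/1897970386 + 33048 = 386277460204741/1897970386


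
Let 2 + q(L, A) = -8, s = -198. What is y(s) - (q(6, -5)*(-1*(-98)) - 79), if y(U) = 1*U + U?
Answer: 663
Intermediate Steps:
q(L, A) = -10 (q(L, A) = -2 - 8 = -10)
y(U) = 2*U (y(U) = U + U = 2*U)
y(s) - (q(6, -5)*(-1*(-98)) - 79) = 2*(-198) - (-(-10)*(-98) - 79) = -396 - (-10*98 - 79) = -396 - (-980 - 79) = -396 - 1*(-1059) = -396 + 1059 = 663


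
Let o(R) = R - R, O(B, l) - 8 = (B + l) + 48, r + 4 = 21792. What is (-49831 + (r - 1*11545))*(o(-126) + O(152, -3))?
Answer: -8115540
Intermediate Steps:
r = 21788 (r = -4 + 21792 = 21788)
O(B, l) = 56 + B + l (O(B, l) = 8 + ((B + l) + 48) = 8 + (48 + B + l) = 56 + B + l)
o(R) = 0
(-49831 + (r - 1*11545))*(o(-126) + O(152, -3)) = (-49831 + (21788 - 1*11545))*(0 + (56 + 152 - 3)) = (-49831 + (21788 - 11545))*(0 + 205) = (-49831 + 10243)*205 = -39588*205 = -8115540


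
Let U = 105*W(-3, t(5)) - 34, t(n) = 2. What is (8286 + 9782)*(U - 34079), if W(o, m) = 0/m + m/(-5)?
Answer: -617112540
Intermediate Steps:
W(o, m) = -m/5 (W(o, m) = 0 + m*(-⅕) = 0 - m/5 = -m/5)
U = -76 (U = 105*(-⅕*2) - 34 = 105*(-⅖) - 34 = -42 - 34 = -76)
(8286 + 9782)*(U - 34079) = (8286 + 9782)*(-76 - 34079) = 18068*(-34155) = -617112540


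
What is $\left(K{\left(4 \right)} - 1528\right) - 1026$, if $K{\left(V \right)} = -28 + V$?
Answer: $-2578$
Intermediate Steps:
$\left(K{\left(4 \right)} - 1528\right) - 1026 = \left(\left(-28 + 4\right) - 1528\right) - 1026 = \left(-24 - 1528\right) - 1026 = -1552 - 1026 = -2578$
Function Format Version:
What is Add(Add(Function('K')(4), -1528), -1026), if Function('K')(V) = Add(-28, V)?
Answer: -2578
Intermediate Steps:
Add(Add(Function('K')(4), -1528), -1026) = Add(Add(Add(-28, 4), -1528), -1026) = Add(Add(-24, -1528), -1026) = Add(-1552, -1026) = -2578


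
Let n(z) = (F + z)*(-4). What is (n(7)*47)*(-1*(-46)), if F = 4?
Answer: -95128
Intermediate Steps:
n(z) = -16 - 4*z (n(z) = (4 + z)*(-4) = -16 - 4*z)
(n(7)*47)*(-1*(-46)) = ((-16 - 4*7)*47)*(-1*(-46)) = ((-16 - 28)*47)*46 = -44*47*46 = -2068*46 = -95128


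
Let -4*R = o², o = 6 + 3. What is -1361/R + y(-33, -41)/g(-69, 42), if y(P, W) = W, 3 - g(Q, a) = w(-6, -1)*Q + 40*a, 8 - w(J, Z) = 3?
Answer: 806081/11988 ≈ 67.241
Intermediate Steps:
w(J, Z) = 5 (w(J, Z) = 8 - 1*3 = 8 - 3 = 5)
g(Q, a) = 3 - 40*a - 5*Q (g(Q, a) = 3 - (5*Q + 40*a) = 3 + (-40*a - 5*Q) = 3 - 40*a - 5*Q)
o = 9
R = -81/4 (R = -¼*9² = -¼*81 = -81/4 ≈ -20.250)
-1361/R + y(-33, -41)/g(-69, 42) = -1361/(-81/4) - 41/(3 - 40*42 - 5*(-69)) = -1361*(-4/81) - 41/(3 - 1680 + 345) = 5444/81 - 41/(-1332) = 5444/81 - 41*(-1/1332) = 5444/81 + 41/1332 = 806081/11988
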